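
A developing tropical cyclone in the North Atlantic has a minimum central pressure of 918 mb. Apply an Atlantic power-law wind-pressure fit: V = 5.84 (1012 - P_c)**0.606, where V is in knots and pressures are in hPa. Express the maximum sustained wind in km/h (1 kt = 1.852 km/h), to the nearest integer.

ΔP = 1012 − 918 = 94 mb.
V ≈ 5.84 × 94^0.606 = 5.84 × 15.693 ≈ 91.649 kt.
91.649 × 1.852 ≈ 169.73 km/h → 170 km/h.

170 km/h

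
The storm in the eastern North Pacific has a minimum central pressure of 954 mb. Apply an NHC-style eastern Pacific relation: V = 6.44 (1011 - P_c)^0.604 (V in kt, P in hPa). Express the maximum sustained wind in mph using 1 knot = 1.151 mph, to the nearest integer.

ΔP = 1011 − 954 = 57 mb.
V ≈ 6.44 × 57^0.604 = 6.44 × 11.496 ≈ 74.035 kt.
74.035 × 1.151 ≈ 85.21 mph → 85 mph.

85 mph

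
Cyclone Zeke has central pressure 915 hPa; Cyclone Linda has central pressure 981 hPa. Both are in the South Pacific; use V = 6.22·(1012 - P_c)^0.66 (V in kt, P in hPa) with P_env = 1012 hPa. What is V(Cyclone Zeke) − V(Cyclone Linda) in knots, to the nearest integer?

67 kt

Cyclone Zeke: ΔP = 97; V ≈ 6.22 × 97^0.66 ≈ 127.37 kt.
Cyclone Linda: ΔP = 31; V ≈ 6.22 × 31^0.66 ≈ 59.99 kt.
Difference ≈ 127.37 − 59.99 = 67.38 → 67 kt.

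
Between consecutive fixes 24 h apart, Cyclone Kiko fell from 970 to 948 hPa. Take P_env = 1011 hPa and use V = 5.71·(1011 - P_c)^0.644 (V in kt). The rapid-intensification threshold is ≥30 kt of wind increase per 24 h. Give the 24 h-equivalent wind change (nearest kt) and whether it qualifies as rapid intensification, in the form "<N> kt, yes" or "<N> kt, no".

20 kt, no

V₁: ΔP = 41, V ≈ 5.71 × 41^0.644 ≈ 62.41 kt.
V₂: ΔP = 63, V ≈ 5.71 × 63^0.644 ≈ 82.30 kt.
ΔV over 24 h = 19.89 kt → 24 h equivalent = 19.89 × 24/24 ≈ 19.89 kt.
20 kt < 30 kt ⇒ not rapid intensification.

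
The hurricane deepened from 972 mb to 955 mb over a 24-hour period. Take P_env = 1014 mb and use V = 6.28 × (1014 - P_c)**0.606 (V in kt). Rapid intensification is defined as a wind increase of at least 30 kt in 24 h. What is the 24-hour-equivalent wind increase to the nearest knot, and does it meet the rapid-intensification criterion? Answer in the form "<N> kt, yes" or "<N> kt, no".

V₁: ΔP = 42, V ≈ 6.28 × 42^0.606 ≈ 60.49 kt.
V₂: ΔP = 59, V ≈ 6.28 × 59^0.606 ≈ 74.32 kt.
ΔV over 24 h = 13.83 kt → 24 h equivalent = 13.83 × 24/24 ≈ 13.83 kt.
14 kt < 30 kt ⇒ not rapid intensification.

14 kt, no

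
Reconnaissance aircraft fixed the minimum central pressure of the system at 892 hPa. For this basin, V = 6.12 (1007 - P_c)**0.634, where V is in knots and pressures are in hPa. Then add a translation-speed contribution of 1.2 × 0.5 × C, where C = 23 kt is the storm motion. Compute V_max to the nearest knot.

ΔP = 1007 − 892 = 115 hPa.
115^0.634 ≈ 20.253.
V ≈ 6.12 × 20.253 ≈ 123.9 kt.
Translation term: 1.2 × 0.5 × 23 = 13.8 kt.
Corrected V ≈ 137.7 kt → 138 kt.

138 kt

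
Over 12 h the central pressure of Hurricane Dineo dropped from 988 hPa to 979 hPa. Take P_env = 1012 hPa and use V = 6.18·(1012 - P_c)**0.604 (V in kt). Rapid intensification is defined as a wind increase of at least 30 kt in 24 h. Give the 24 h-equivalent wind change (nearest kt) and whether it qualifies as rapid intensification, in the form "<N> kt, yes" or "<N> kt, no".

18 kt, no

V₁: ΔP = 24, V ≈ 6.18 × 24^0.604 ≈ 42.13 kt.
V₂: ΔP = 33, V ≈ 6.18 × 33^0.604 ≈ 51.07 kt.
ΔV over 12 h = 8.94 kt → 24 h equivalent = 8.94 × 24/12 ≈ 17.88 kt.
18 kt < 30 kt ⇒ not rapid intensification.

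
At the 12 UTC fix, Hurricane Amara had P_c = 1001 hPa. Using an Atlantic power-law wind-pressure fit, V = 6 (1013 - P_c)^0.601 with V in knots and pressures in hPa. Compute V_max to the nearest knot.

27 kt

ΔP = 1013 − 1001 = 12 hPa.
12^0.601 ≈ 4.452.
V ≈ 6 × 4.452 ≈ 26.7 kt.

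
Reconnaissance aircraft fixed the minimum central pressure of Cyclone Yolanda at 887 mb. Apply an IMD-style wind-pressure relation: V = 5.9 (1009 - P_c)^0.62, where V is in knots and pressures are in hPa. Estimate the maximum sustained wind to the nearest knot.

116 kt

ΔP = 1009 − 887 = 122 mb.
122^0.62 ≈ 19.658.
V ≈ 5.9 × 19.658 ≈ 116.0 kt.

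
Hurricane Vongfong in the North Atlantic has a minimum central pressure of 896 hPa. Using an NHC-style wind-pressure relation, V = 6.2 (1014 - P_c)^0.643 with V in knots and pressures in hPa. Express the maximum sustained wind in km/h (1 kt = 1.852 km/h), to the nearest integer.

247 km/h

ΔP = 1014 − 896 = 118 hPa.
V ≈ 6.2 × 118^0.643 = 6.2 × 21.489 ≈ 133.233 kt.
133.233 × 1.852 ≈ 246.75 km/h → 247 km/h.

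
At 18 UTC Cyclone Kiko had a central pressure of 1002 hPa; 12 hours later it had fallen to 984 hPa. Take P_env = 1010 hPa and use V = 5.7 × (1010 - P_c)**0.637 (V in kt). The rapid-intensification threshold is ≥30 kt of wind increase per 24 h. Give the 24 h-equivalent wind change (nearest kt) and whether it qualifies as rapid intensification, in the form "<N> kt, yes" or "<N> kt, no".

48 kt, yes

V₁: ΔP = 8, V ≈ 5.7 × 8^0.637 ≈ 21.44 kt.
V₂: ΔP = 26, V ≈ 5.7 × 26^0.637 ≈ 45.42 kt.
ΔV over 12 h = 23.98 kt → 24 h equivalent = 23.98 × 24/12 ≈ 47.96 kt.
48 kt ≥ 30 kt ⇒ rapid intensification.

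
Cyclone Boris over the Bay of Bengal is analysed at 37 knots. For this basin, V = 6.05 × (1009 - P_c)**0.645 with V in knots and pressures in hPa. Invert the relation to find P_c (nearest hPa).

992 hPa

ΔP = (V / 6.05)^(1/0.645) = (37/6.05)^1.550.
37/6.05 = 6.116; 6.116^1.550 ≈ 16.57 hPa.
P_c = 1009 − 16.57 = 992.43 ≈ 992 hPa.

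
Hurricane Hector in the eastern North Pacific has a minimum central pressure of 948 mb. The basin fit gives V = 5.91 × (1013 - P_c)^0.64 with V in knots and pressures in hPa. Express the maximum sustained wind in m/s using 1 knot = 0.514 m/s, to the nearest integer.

44 m/s

ΔP = 1013 − 948 = 65 mb.
V ≈ 5.91 × 65^0.64 = 5.91 × 14.463 ≈ 85.478 kt.
85.478 × 0.514 ≈ 43.94 m/s → 44 m/s.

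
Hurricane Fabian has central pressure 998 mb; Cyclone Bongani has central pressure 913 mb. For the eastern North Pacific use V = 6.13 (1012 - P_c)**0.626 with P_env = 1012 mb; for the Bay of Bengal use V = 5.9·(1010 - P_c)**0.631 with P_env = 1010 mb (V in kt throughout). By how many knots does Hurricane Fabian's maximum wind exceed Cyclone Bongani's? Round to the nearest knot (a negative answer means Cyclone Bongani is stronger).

-74 kt

Hurricane Fabian: ΔP = 14; V ≈ 6.13 × 14^0.626 ≈ 31.98 kt.
Cyclone Bongani: ΔP = 97; V ≈ 5.9 × 97^0.631 ≈ 105.80 kt.
Difference ≈ 31.98 − 105.80 = -73.82 → -74 kt.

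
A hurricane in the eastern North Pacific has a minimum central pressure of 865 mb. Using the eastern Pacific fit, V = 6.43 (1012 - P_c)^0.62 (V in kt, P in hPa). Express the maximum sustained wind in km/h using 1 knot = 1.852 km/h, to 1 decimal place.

ΔP = 1012 − 865 = 147 mb.
V ≈ 6.43 × 147^0.62 = 6.43 × 22.067 ≈ 141.889 kt.
141.889 × 1.852 ≈ 262.78 km/h → 262.8 km/h.

262.8 km/h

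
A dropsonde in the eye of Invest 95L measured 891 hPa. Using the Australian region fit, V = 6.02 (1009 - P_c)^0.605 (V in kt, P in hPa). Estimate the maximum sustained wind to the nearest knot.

108 kt

ΔP = 1009 − 891 = 118 hPa.
118^0.605 ≈ 17.926.
V ≈ 6.02 × 17.926 ≈ 107.9 kt.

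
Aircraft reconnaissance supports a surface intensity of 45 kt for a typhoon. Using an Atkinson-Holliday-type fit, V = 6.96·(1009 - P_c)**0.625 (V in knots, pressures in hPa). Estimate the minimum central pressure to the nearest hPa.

989 hPa

ΔP = (V / 6.96)^(1/0.625) = (45/6.96)^1.600.
45/6.96 = 6.466; 6.466^1.600 ≈ 19.81 hPa.
P_c = 1009 − 19.81 = 989.19 ≈ 989 hPa.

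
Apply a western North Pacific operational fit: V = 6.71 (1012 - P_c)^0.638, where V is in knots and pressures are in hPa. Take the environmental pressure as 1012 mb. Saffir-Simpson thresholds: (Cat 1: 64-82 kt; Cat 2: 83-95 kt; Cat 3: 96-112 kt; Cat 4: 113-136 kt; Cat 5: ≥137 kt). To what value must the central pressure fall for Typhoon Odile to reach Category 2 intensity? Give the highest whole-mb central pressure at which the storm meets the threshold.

960 mb

Category 2 begins at V = 83 kt.
Required ΔP = (83/6.71)^(1/0.638) = 12.370^1.567 ≈ 51.54 mb.
P_c ≤ 1012 − 51.54 = 960.46, so the highest integer P_c is 960 mb.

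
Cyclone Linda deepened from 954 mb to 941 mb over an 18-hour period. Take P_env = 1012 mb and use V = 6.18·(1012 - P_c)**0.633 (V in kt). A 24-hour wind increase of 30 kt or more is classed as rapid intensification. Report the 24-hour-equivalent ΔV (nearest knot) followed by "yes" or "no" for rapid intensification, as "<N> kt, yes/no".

15 kt, no

V₁: ΔP = 58, V ≈ 6.18 × 58^0.633 ≈ 80.77 kt.
V₂: ΔP = 71, V ≈ 6.18 × 71^0.633 ≈ 91.80 kt.
ΔV over 18 h = 11.03 kt → 24 h equivalent = 11.03 × 24/18 ≈ 14.71 kt.
15 kt < 30 kt ⇒ not rapid intensification.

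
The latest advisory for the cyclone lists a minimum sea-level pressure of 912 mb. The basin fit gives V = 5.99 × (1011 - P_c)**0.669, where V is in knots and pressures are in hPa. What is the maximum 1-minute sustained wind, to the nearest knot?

ΔP = 1011 − 912 = 99 mb.
99^0.669 ≈ 21.631.
V ≈ 5.99 × 21.631 ≈ 129.6 kt.

130 kt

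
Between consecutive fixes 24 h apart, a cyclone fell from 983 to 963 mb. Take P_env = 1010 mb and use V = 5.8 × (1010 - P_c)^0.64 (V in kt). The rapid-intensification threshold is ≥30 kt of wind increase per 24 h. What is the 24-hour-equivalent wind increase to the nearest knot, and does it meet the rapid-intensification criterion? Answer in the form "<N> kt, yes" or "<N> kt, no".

20 kt, no

V₁: ΔP = 27, V ≈ 5.8 × 27^0.64 ≈ 47.81 kt.
V₂: ΔP = 47, V ≈ 5.8 × 47^0.64 ≈ 68.17 kt.
ΔV over 24 h = 20.36 kt → 24 h equivalent = 20.36 × 24/24 ≈ 20.36 kt.
20 kt < 30 kt ⇒ not rapid intensification.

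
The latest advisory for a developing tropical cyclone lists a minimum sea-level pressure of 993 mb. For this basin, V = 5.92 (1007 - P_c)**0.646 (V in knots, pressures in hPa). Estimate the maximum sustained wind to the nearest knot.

33 kt

ΔP = 1007 − 993 = 14 mb.
14^0.646 ≈ 5.500.
V ≈ 5.92 × 5.500 ≈ 32.6 kt.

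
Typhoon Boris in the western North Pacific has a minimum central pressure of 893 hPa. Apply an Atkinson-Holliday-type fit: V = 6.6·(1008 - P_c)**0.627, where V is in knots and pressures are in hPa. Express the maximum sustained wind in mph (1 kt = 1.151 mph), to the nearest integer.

149 mph

ΔP = 1008 − 893 = 115 hPa.
V ≈ 6.6 × 115^0.627 = 6.6 × 19.591 ≈ 129.301 kt.
129.301 × 1.151 ≈ 148.83 mph → 149 mph.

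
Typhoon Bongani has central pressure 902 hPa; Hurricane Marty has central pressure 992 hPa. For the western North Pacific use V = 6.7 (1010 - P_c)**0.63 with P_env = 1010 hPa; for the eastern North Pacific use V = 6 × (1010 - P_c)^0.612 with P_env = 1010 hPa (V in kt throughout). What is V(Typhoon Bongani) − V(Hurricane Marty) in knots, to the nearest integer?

Typhoon Bongani: ΔP = 108; V ≈ 6.7 × 108^0.63 ≈ 127.98 kt.
Hurricane Marty: ΔP = 18; V ≈ 6 × 18^0.612 ≈ 35.19 kt.
Difference ≈ 127.98 − 35.19 = 92.79 → 93 kt.

93 kt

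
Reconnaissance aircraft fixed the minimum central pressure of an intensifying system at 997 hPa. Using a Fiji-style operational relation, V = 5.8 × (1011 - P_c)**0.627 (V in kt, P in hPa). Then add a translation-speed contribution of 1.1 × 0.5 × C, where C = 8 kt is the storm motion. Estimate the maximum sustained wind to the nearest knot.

35 kt

ΔP = 1011 − 997 = 14 hPa.
14^0.627 ≈ 5.231.
V ≈ 5.8 × 5.231 ≈ 30.3 kt.
Translation term: 1.1 × 0.5 × 8 = 4.4 kt.
Corrected V ≈ 34.7 kt → 35 kt.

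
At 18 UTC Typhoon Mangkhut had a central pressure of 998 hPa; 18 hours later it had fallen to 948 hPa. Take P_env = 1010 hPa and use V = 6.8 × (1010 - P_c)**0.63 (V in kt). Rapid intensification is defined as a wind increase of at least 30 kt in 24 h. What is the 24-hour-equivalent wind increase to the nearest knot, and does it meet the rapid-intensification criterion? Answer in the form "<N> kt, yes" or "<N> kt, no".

V₁: ΔP = 12, V ≈ 6.8 × 12^0.63 ≈ 32.54 kt.
V₂: ΔP = 62, V ≈ 6.8 × 62^0.63 ≈ 91.56 kt.
ΔV over 18 h = 59.02 kt → 24 h equivalent = 59.02 × 24/18 ≈ 78.69 kt.
79 kt ≥ 30 kt ⇒ rapid intensification.

79 kt, yes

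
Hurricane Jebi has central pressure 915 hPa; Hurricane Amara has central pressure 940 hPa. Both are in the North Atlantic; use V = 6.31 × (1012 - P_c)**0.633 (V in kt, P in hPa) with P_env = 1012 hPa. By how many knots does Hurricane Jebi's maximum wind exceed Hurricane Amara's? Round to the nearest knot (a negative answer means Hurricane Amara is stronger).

Hurricane Jebi: ΔP = 97; V ≈ 6.31 × 97^0.633 ≈ 114.20 kt.
Hurricane Amara: ΔP = 72; V ≈ 6.31 × 72^0.633 ≈ 94.56 kt.
Difference ≈ 114.20 − 94.56 = 19.64 → 20 kt.

20 kt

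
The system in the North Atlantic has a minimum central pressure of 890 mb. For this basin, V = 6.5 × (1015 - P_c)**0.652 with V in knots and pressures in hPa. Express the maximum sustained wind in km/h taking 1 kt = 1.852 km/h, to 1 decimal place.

ΔP = 1015 − 890 = 125 mb.
V ≈ 6.5 × 125^0.652 = 6.5 × 23.291 ≈ 151.391 kt.
151.391 × 1.852 ≈ 280.38 km/h → 280.4 km/h.

280.4 km/h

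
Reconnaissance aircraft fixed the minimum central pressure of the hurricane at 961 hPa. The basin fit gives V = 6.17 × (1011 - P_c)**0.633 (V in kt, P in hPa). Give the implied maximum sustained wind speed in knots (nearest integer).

ΔP = 1011 − 961 = 50 hPa.
50^0.633 ≈ 11.897.
V ≈ 6.17 × 11.897 ≈ 73.4 kt.

73 kt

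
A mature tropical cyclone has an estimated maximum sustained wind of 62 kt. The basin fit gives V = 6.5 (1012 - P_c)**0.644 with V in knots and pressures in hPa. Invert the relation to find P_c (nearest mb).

ΔP = (V / 6.5)^(1/0.644) = (62/6.5)^1.553.
62/6.5 = 9.538; 9.538^1.553 ≈ 33.18 mb.
P_c = 1012 − 33.18 = 978.82 ≈ 979 mb.

979 mb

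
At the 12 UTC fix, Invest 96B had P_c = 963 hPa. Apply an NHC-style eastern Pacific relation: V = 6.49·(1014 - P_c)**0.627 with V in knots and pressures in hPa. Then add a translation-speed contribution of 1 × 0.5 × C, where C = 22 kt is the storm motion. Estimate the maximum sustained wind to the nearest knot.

ΔP = 1014 − 963 = 51 hPa.
51^0.627 ≈ 11.766.
V ≈ 6.49 × 11.766 ≈ 76.4 kt.
Translation term: 1 × 0.5 × 22 = 11 kt.
Corrected V ≈ 87.4 kt → 87 kt.

87 kt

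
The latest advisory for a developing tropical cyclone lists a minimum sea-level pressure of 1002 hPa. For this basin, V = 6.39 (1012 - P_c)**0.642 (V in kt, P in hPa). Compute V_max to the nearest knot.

ΔP = 1012 − 1002 = 10 hPa.
10^0.642 ≈ 4.385.
V ≈ 6.39 × 4.385 ≈ 28.0 kt.

28 kt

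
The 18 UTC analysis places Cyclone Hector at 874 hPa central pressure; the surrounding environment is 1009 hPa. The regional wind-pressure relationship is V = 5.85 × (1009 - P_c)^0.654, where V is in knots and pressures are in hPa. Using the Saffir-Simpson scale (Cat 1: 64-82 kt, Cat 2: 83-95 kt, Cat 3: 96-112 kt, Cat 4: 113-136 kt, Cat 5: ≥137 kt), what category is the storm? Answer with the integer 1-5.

ΔP = 1009 − 874 = 135 hPa.
V ≈ 5.85 × 135^0.654 = 5.85 × 24.73 ≈ 145 kt.
145 kt falls in the Category 5 band.

5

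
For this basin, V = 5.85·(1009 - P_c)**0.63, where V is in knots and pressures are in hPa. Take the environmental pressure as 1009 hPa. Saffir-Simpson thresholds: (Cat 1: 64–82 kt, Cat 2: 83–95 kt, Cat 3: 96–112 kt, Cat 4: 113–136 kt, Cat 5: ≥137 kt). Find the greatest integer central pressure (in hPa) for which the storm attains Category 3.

924 hPa

Category 3 begins at V = 96 kt.
Required ΔP = (96/5.85)^(1/0.63) = 16.410^1.587 ≈ 84.87 hPa.
P_c ≤ 1009 − 84.87 = 924.13, so the highest integer P_c is 924 hPa.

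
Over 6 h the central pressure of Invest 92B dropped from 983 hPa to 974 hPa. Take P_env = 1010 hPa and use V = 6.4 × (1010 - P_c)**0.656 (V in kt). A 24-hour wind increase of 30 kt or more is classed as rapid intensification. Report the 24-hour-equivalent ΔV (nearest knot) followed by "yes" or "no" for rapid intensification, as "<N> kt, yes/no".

V₁: ΔP = 27, V ≈ 6.4 × 27^0.656 ≈ 55.61 kt.
V₂: ΔP = 36, V ≈ 6.4 × 36^0.656 ≈ 67.16 kt.
ΔV over 6 h = 11.55 kt → 24 h equivalent = 11.55 × 24/6 ≈ 46.20 kt.
46 kt ≥ 30 kt ⇒ rapid intensification.

46 kt, yes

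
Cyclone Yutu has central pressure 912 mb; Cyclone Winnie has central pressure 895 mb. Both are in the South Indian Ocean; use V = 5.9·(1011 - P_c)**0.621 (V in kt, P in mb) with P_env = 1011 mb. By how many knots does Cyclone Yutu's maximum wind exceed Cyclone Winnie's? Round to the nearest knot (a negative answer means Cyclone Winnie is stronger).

Cyclone Yutu: ΔP = 99; V ≈ 5.9 × 99^0.621 ≈ 102.36 kt.
Cyclone Winnie: ΔP = 116; V ≈ 5.9 × 116^0.621 ≈ 112.95 kt.
Difference ≈ 102.36 − 112.95 = -10.59 → -11 kt.

-11 kt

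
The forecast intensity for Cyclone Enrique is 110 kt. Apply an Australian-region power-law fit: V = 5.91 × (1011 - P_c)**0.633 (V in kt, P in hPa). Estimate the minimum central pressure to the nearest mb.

910 mb

ΔP = (V / 5.91)^(1/0.633) = (110/5.91)^1.580.
110/5.91 = 18.613; 18.613^1.580 ≈ 101.39 mb.
P_c = 1011 − 101.39 = 909.61 ≈ 910 mb.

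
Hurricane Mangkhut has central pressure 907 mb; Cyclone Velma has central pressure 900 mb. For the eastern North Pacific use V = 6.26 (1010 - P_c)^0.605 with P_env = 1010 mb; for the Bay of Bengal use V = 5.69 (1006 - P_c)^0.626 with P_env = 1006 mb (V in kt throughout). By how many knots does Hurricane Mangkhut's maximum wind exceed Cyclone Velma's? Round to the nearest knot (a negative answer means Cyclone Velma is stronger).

Hurricane Mangkhut: ΔP = 103; V ≈ 6.26 × 103^0.605 ≈ 103.36 kt.
Cyclone Velma: ΔP = 106; V ≈ 5.69 × 106^0.626 ≈ 105.43 kt.
Difference ≈ 103.36 − 105.43 = -2.07 → -2 kt.

-2 kt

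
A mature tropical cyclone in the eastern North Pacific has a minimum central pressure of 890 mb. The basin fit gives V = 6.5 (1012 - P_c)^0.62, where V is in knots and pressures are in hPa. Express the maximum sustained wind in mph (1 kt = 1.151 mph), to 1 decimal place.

147.1 mph

ΔP = 1012 − 890 = 122 mb.
V ≈ 6.5 × 122^0.62 = 6.5 × 19.658 ≈ 127.778 kt.
127.778 × 1.151 ≈ 147.07 mph → 147.1 mph.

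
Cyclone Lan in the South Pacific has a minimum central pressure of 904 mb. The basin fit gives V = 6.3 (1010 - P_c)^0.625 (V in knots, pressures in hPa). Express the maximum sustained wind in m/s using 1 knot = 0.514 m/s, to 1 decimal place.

ΔP = 1010 − 904 = 106 mb.
V ≈ 6.3 × 106^0.625 = 6.3 × 18.442 ≈ 116.187 kt.
116.187 × 0.514 ≈ 59.72 m/s → 59.7 m/s.

59.7 m/s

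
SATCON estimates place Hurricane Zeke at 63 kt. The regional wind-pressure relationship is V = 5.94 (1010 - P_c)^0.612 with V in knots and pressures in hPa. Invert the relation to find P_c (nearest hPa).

963 hPa

ΔP = (V / 5.94)^(1/0.612) = (63/5.94)^1.634.
63/5.94 = 10.606; 10.606^1.634 ≈ 47.40 hPa.
P_c = 1010 − 47.40 = 962.60 ≈ 963 hPa.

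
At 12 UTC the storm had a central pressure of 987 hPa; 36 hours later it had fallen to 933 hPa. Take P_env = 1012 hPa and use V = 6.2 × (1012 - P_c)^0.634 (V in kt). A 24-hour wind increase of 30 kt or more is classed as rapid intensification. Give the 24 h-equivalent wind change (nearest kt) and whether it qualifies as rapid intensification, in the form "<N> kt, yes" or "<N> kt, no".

34 kt, yes

V₁: ΔP = 25, V ≈ 6.2 × 25^0.634 ≈ 47.72 kt.
V₂: ΔP = 79, V ≈ 6.2 × 79^0.634 ≈ 98.97 kt.
ΔV over 36 h = 51.25 kt → 24 h equivalent = 51.25 × 24/36 ≈ 34.17 kt.
34 kt ≥ 30 kt ⇒ rapid intensification.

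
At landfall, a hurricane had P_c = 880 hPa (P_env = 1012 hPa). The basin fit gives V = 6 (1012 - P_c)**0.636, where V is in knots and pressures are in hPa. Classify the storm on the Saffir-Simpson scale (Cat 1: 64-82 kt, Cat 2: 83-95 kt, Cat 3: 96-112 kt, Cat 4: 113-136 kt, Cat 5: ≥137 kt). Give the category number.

4

ΔP = 1012 − 880 = 132 hPa.
V ≈ 6 × 132^0.636 = 6 × 22.32 ≈ 134 kt.
134 kt falls in the Category 4 band.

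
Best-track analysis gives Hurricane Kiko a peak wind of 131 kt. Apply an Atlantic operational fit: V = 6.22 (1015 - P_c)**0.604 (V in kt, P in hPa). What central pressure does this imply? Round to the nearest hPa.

860 hPa

ΔP = (V / 6.22)^(1/0.604) = (131/6.22)^1.656.
131/6.22 = 21.061; 21.061^1.656 ≈ 155.31 hPa.
P_c = 1015 − 155.31 = 859.69 ≈ 860 hPa.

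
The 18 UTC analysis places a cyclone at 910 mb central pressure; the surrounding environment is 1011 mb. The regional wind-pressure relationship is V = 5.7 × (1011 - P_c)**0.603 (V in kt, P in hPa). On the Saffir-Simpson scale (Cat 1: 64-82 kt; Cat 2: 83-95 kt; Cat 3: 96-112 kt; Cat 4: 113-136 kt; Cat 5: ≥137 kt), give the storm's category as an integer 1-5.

ΔP = 1011 − 910 = 101 mb.
V ≈ 5.7 × 101^0.603 = 5.7 × 16.17 ≈ 92 kt.
92 kt falls in the Category 2 band.

2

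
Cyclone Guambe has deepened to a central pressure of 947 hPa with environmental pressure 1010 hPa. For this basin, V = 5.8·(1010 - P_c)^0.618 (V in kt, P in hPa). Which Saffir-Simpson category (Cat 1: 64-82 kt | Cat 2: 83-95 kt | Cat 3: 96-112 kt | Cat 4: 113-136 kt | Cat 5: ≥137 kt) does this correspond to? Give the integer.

ΔP = 1010 − 947 = 63 hPa.
V ≈ 5.8 × 63^0.618 = 5.8 × 12.94 ≈ 75 kt.
75 kt falls in the Category 1 band.

1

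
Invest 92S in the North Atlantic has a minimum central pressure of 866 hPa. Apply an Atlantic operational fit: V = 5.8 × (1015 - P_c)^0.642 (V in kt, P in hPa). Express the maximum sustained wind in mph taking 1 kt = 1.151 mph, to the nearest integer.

ΔP = 1015 − 866 = 149 hPa.
V ≈ 5.8 × 149^0.642 = 5.8 × 24.842 ≈ 144.083 kt.
144.083 × 1.151 ≈ 165.84 mph → 166 mph.

166 mph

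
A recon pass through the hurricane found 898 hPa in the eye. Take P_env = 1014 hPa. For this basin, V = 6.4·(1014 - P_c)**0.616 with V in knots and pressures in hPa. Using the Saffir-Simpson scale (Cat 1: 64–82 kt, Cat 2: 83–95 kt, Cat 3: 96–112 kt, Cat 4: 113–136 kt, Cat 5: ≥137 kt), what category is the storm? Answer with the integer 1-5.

ΔP = 1014 − 898 = 116 hPa.
V ≈ 6.4 × 116^0.616 = 6.4 × 18.69 ≈ 120 kt.
120 kt falls in the Category 4 band.

4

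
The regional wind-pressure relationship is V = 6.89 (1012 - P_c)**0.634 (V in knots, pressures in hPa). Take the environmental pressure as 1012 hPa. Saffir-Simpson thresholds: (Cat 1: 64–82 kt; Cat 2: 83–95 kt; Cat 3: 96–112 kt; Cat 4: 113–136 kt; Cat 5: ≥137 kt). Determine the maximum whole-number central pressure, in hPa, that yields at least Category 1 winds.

Category 1 begins at V = 64 kt.
Required ΔP = (64/6.89)^(1/0.634) = 9.289^1.577 ≈ 33.63 hPa.
P_c ≤ 1012 − 33.63 = 978.37, so the highest integer P_c is 978 hPa.

978 hPa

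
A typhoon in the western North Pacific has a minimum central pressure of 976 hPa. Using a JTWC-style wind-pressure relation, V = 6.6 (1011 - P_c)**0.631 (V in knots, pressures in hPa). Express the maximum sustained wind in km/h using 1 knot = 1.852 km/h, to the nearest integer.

115 km/h

ΔP = 1011 − 976 = 35 hPa.
V ≈ 6.6 × 35^0.631 = 6.6 × 9.426 ≈ 62.209 kt.
62.209 × 1.852 ≈ 115.21 km/h → 115 km/h.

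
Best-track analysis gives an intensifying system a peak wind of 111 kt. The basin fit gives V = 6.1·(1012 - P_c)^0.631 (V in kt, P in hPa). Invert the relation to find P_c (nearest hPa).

913 hPa

ΔP = (V / 6.1)^(1/0.631) = (111/6.1)^1.585.
111/6.1 = 18.197; 18.197^1.585 ≈ 99.27 hPa.
P_c = 1012 − 99.27 = 912.73 ≈ 913 hPa.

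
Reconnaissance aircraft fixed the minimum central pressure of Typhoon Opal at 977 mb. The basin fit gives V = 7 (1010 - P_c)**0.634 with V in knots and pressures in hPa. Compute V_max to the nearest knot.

ΔP = 1010 − 977 = 33 mb.
33^0.634 ≈ 9.178.
V ≈ 7 × 9.178 ≈ 64.2 kt.

64 kt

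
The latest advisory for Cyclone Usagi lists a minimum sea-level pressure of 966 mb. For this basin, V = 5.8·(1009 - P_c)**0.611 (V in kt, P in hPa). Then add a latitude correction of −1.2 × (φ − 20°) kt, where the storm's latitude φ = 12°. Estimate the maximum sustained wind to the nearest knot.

67 kt

ΔP = 1009 − 966 = 43 mb.
43^0.611 ≈ 9.955.
V ≈ 5.8 × 9.955 ≈ 57.7 kt.
Latitude correction: −1.2 × (12 − 20) = 9.6 kt.
Corrected V ≈ 67.3 kt → 67 kt.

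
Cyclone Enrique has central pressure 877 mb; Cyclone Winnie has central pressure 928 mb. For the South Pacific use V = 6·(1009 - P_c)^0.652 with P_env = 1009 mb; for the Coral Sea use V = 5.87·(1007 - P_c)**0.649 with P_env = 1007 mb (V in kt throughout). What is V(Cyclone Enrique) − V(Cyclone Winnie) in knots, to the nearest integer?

Cyclone Enrique: ΔP = 132; V ≈ 6 × 132^0.652 ≈ 144.80 kt.
Cyclone Winnie: ΔP = 79; V ≈ 5.87 × 79^0.649 ≈ 100.05 kt.
Difference ≈ 144.80 − 100.05 = 44.75 → 45 kt.

45 kt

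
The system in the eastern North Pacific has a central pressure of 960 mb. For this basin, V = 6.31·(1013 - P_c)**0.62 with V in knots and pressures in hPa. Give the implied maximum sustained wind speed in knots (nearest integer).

74 kt

ΔP = 1013 − 960 = 53 mb.
53^0.62 ≈ 11.723.
V ≈ 6.31 × 11.723 ≈ 74.0 kt.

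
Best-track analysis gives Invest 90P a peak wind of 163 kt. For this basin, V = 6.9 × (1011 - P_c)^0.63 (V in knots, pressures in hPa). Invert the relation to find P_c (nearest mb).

ΔP = (V / 6.9)^(1/0.63) = (163/6.9)^1.587.
163/6.9 = 23.623; 23.623^1.587 ≈ 151.32 mb.
P_c = 1011 − 151.32 = 859.68 ≈ 860 mb.

860 mb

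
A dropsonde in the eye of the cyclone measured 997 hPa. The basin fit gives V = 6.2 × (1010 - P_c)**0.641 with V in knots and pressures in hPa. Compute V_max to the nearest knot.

32 kt

ΔP = 1010 − 997 = 13 hPa.
13^0.641 ≈ 5.177.
V ≈ 6.2 × 5.177 ≈ 32.1 kt.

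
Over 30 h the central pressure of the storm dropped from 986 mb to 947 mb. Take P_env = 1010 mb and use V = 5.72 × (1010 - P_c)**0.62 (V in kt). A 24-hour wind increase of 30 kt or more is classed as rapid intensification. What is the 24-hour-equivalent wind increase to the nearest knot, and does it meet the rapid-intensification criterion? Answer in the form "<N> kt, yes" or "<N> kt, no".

27 kt, no

V₁: ΔP = 24, V ≈ 5.72 × 24^0.62 ≈ 41.03 kt.
V₂: ΔP = 63, V ≈ 5.72 × 63^0.62 ≈ 74.64 kt.
ΔV over 30 h = 33.61 kt → 24 h equivalent = 33.61 × 24/30 ≈ 26.89 kt.
27 kt < 30 kt ⇒ not rapid intensification.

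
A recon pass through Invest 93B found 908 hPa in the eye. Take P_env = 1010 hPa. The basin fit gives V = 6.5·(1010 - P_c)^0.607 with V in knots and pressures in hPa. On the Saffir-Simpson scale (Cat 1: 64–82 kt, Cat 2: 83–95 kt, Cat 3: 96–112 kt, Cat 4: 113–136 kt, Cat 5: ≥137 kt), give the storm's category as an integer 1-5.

3

ΔP = 1010 − 908 = 102 hPa.
V ≈ 6.5 × 102^0.607 = 6.5 × 16.57 ≈ 108 kt.
108 kt falls in the Category 3 band.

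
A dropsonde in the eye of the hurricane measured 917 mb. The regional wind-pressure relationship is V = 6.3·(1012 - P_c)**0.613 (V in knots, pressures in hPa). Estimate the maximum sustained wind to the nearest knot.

ΔP = 1012 − 917 = 95 mb.
95^0.613 ≈ 16.306.
V ≈ 6.3 × 16.306 ≈ 102.7 kt.

103 kt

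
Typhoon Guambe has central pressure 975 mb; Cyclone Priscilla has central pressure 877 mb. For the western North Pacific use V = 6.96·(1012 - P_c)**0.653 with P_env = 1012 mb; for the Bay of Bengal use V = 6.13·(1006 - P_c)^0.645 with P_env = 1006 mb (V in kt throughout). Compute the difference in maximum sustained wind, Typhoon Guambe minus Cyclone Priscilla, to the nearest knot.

-67 kt

Typhoon Guambe: ΔP = 37; V ≈ 6.96 × 37^0.653 ≈ 73.56 kt.
Cyclone Priscilla: ΔP = 129; V ≈ 6.13 × 129^0.645 ≈ 140.86 kt.
Difference ≈ 73.56 − 140.86 = -67.30 → -67 kt.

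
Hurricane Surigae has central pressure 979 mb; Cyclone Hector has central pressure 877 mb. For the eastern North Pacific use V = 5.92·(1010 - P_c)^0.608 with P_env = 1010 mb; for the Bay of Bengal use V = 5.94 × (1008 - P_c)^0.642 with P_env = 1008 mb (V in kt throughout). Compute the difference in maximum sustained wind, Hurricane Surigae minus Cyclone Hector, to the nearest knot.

Hurricane Surigae: ΔP = 31; V ≈ 5.92 × 31^0.608 ≈ 47.76 kt.
Cyclone Hector: ΔP = 131; V ≈ 5.94 × 131^0.642 ≈ 135.85 kt.
Difference ≈ 47.76 − 135.85 = -88.09 → -88 kt.

-88 kt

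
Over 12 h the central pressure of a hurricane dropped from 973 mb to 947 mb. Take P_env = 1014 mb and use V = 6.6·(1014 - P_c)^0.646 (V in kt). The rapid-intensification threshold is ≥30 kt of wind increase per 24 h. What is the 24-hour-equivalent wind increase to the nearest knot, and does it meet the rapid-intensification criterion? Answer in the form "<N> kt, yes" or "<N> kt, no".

54 kt, yes

V₁: ΔP = 41, V ≈ 6.6 × 41^0.646 ≈ 72.68 kt.
V₂: ΔP = 67, V ≈ 6.6 × 67^0.646 ≈ 99.81 kt.
ΔV over 12 h = 27.13 kt → 24 h equivalent = 27.13 × 24/12 ≈ 54.26 kt.
54 kt ≥ 30 kt ⇒ rapid intensification.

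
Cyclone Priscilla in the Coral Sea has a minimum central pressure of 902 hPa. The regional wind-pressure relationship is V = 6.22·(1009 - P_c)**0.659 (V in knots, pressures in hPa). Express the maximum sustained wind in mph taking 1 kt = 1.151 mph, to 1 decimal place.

ΔP = 1009 − 902 = 107 hPa.
V ≈ 6.22 × 107^0.659 = 6.22 × 21.745 ≈ 135.255 kt.
135.255 × 1.151 ≈ 155.68 mph → 155.7 mph.

155.7 mph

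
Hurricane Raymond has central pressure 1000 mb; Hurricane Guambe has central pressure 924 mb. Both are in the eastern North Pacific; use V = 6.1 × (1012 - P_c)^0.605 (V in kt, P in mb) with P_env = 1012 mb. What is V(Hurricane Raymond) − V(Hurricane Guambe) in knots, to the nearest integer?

Hurricane Raymond: ΔP = 12; V ≈ 6.1 × 12^0.605 ≈ 27.43 kt.
Hurricane Guambe: ΔP = 88; V ≈ 6.1 × 88^0.605 ≈ 91.57 kt.
Difference ≈ 27.43 − 91.57 = -64.14 → -64 kt.

-64 kt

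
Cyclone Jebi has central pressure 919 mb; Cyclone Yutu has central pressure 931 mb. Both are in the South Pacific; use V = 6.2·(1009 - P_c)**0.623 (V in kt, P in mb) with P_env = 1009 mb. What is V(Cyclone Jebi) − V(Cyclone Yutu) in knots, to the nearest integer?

Cyclone Jebi: ΔP = 90; V ≈ 6.2 × 90^0.623 ≈ 102.30 kt.
Cyclone Yutu: ΔP = 78; V ≈ 6.2 × 78^0.623 ≈ 93.58 kt.
Difference ≈ 102.30 − 93.58 = 8.72 → 9 kt.

9 kt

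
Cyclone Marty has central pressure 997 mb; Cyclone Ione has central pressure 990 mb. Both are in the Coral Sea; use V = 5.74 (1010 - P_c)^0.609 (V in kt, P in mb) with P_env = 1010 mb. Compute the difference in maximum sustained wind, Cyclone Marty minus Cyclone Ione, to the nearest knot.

-8 kt

Cyclone Marty: ΔP = 13; V ≈ 5.74 × 13^0.609 ≈ 27.37 kt.
Cyclone Ione: ΔP = 20; V ≈ 5.74 × 20^0.609 ≈ 35.58 kt.
Difference ≈ 27.37 − 35.58 = -8.21 → -8 kt.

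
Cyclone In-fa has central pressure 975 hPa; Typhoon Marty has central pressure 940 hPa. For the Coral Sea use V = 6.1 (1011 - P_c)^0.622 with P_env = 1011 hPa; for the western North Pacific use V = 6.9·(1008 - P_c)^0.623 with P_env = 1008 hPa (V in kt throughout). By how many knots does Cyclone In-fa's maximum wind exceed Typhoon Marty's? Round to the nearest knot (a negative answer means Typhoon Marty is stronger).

-39 kt

Cyclone In-fa: ΔP = 36; V ≈ 6.1 × 36^0.622 ≈ 56.67 kt.
Typhoon Marty: ΔP = 68; V ≈ 6.9 × 68^0.623 ≈ 95.61 kt.
Difference ≈ 56.67 − 95.61 = -38.94 → -39 kt.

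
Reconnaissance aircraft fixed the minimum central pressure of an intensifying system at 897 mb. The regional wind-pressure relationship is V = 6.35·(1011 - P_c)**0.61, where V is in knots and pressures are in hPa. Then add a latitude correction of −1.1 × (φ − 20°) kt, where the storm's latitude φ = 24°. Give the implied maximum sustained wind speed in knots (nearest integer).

ΔP = 1011 − 897 = 114 mb.
114^0.61 ≈ 17.977.
V ≈ 6.35 × 17.977 ≈ 114.2 kt.
Latitude correction: −1.1 × (24 − 20) = -4.4 kt.
Corrected V ≈ 109.8 kt → 110 kt.

110 kt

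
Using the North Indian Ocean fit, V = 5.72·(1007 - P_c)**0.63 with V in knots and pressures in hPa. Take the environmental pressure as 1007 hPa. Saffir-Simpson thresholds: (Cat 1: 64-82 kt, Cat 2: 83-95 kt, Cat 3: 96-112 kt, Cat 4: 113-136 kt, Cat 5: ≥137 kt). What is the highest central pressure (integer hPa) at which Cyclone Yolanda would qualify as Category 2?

937 hPa

Category 2 begins at V = 83 kt.
Required ΔP = (83/5.72)^(1/0.63) = 14.510^1.587 ≈ 69.81 hPa.
P_c ≤ 1007 − 69.81 = 937.19, so the highest integer P_c is 937 hPa.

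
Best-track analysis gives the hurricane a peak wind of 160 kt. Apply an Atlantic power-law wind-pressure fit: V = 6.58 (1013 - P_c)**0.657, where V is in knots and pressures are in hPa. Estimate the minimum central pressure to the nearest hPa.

ΔP = (V / 6.58)^(1/0.657) = (160/6.58)^1.522.
160/6.58 = 24.316; 24.316^1.522 ≈ 128.66 hPa.
P_c = 1013 − 128.66 = 884.34 ≈ 884 hPa.

884 hPa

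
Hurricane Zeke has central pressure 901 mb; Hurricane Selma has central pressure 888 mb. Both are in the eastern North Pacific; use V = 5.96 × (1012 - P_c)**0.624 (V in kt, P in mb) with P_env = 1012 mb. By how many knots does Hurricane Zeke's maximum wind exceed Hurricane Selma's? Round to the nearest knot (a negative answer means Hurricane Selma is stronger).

Hurricane Zeke: ΔP = 111; V ≈ 5.96 × 111^0.624 ≈ 112.60 kt.
Hurricane Selma: ΔP = 124; V ≈ 5.96 × 124^0.624 ≈ 120.65 kt.
Difference ≈ 112.60 − 120.65 = -8.05 → -8 kt.

-8 kt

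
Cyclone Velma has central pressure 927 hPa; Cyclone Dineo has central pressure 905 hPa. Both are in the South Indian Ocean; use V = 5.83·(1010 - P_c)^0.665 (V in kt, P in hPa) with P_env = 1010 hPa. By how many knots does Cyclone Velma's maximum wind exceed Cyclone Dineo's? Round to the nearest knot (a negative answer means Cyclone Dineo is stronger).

-19 kt

Cyclone Velma: ΔP = 83; V ≈ 5.83 × 83^0.665 ≈ 110.12 kt.
Cyclone Dineo: ΔP = 105; V ≈ 5.83 × 105^0.665 ≈ 128.75 kt.
Difference ≈ 110.12 − 128.75 = -18.63 → -19 kt.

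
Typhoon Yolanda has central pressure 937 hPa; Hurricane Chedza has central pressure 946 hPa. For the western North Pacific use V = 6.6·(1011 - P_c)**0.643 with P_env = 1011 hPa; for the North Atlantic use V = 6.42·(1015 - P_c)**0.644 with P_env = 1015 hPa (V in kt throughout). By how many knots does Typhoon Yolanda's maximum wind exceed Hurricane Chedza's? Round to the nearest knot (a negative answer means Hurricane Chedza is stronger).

Typhoon Yolanda: ΔP = 74; V ≈ 6.6 × 74^0.643 ≈ 105.07 kt.
Hurricane Chedza: ΔP = 69; V ≈ 6.42 × 69^0.644 ≈ 98.12 kt.
Difference ≈ 105.07 − 98.12 = 6.95 → 7 kt.

7 kt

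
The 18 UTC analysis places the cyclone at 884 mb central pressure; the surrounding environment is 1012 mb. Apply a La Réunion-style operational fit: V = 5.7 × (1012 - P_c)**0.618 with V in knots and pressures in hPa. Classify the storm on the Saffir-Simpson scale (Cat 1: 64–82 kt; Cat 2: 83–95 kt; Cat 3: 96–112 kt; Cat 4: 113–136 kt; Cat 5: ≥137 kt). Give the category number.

ΔP = 1012 − 884 = 128 mb.
V ≈ 5.7 × 128^0.618 = 5.7 × 20.06 ≈ 114 kt.
114 kt falls in the Category 4 band.

4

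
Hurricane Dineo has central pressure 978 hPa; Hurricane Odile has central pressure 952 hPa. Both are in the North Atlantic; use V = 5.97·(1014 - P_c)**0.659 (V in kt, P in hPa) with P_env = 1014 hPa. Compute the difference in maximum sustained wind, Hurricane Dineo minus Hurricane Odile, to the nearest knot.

Hurricane Dineo: ΔP = 36; V ≈ 5.97 × 36^0.659 ≈ 63.33 kt.
Hurricane Odile: ΔP = 62; V ≈ 5.97 × 62^0.659 ≈ 90.61 kt.
Difference ≈ 63.33 − 90.61 = -27.28 → -27 kt.

-27 kt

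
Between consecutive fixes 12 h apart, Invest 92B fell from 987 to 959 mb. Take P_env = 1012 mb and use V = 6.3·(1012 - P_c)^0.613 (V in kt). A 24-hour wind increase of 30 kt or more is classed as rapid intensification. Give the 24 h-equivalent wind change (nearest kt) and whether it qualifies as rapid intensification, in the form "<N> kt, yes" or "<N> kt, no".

V₁: ΔP = 25, V ≈ 6.3 × 25^0.613 ≈ 45.32 kt.
V₂: ΔP = 53, V ≈ 6.3 × 53^0.613 ≈ 71.83 kt.
ΔV over 12 h = 26.51 kt → 24 h equivalent = 26.51 × 24/12 ≈ 53.02 kt.
53 kt ≥ 30 kt ⇒ rapid intensification.

53 kt, yes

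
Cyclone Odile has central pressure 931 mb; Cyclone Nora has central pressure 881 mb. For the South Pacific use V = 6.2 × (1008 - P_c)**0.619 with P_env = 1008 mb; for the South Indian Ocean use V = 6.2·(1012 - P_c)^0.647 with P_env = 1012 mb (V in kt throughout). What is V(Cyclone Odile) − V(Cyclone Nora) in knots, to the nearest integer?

-54 kt

Cyclone Odile: ΔP = 77; V ≈ 6.2 × 77^0.619 ≈ 91.23 kt.
Cyclone Nora: ΔP = 131; V ≈ 6.2 × 131^0.647 ≈ 145.30 kt.
Difference ≈ 91.23 − 145.30 = -54.07 → -54 kt.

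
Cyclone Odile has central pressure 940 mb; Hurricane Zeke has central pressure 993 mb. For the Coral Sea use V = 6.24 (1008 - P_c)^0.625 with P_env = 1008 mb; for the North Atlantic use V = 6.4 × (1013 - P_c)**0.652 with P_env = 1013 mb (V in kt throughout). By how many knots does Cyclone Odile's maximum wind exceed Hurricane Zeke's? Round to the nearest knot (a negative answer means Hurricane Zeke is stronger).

Cyclone Odile: ΔP = 68; V ≈ 6.24 × 68^0.625 ≈ 87.20 kt.
Hurricane Zeke: ΔP = 20; V ≈ 6.4 × 20^0.652 ≈ 45.13 kt.
Difference ≈ 87.20 − 45.13 = 42.07 → 42 kt.

42 kt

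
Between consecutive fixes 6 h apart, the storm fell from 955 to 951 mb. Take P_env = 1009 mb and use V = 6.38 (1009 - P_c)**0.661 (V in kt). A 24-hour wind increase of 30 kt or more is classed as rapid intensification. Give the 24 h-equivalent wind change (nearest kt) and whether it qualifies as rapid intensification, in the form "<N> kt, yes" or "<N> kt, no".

17 kt, no

V₁: ΔP = 54, V ≈ 6.38 × 54^0.661 ≈ 89.11 kt.
V₂: ΔP = 58, V ≈ 6.38 × 58^0.661 ≈ 93.42 kt.
ΔV over 6 h = 4.31 kt → 24 h equivalent = 4.31 × 24/6 ≈ 17.24 kt.
17 kt < 30 kt ⇒ not rapid intensification.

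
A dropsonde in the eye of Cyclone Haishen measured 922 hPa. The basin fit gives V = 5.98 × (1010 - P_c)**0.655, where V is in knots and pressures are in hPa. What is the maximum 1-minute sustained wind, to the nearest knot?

ΔP = 1010 − 922 = 88 hPa.
88^0.655 ≈ 18.777.
V ≈ 5.98 × 18.777 ≈ 112.3 kt.

112 kt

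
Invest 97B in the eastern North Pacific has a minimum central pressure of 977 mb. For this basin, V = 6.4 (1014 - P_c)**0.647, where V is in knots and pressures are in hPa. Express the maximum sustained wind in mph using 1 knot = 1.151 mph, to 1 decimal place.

ΔP = 1014 − 977 = 37 mb.
V ≈ 6.4 × 37^0.647 = 6.4 × 10.343 ≈ 66.192 kt.
66.192 × 1.151 ≈ 76.19 mph → 76.2 mph.

76.2 mph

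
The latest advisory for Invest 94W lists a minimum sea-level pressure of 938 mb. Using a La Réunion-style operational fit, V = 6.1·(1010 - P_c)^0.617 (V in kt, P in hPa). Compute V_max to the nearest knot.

85 kt

ΔP = 1010 − 938 = 72 mb.
72^0.617 ≈ 13.995.
V ≈ 6.1 × 13.995 ≈ 85.4 kt.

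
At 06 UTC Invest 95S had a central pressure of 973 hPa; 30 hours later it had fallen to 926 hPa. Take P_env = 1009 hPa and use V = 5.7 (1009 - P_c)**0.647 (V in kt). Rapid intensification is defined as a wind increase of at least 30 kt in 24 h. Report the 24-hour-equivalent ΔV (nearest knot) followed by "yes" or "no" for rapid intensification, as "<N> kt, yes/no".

V₁: ΔP = 36, V ≈ 5.7 × 36^0.647 ≈ 57.92 kt.
V₂: ΔP = 83, V ≈ 5.7 × 83^0.647 ≈ 99.43 kt.
ΔV over 30 h = 41.51 kt → 24 h equivalent = 41.51 × 24/30 ≈ 33.21 kt.
33 kt ≥ 30 kt ⇒ rapid intensification.

33 kt, yes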